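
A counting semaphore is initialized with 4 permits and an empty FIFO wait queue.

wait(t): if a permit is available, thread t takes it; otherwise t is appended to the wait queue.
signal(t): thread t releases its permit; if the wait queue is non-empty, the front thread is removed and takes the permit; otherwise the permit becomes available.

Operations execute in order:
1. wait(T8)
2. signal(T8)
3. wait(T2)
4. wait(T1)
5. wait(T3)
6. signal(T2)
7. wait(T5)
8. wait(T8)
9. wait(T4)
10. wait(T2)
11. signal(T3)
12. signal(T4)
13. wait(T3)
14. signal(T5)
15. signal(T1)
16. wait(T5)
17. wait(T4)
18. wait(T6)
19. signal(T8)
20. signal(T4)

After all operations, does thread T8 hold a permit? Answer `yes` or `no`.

Answer: no

Derivation:
Step 1: wait(T8) -> count=3 queue=[] holders={T8}
Step 2: signal(T8) -> count=4 queue=[] holders={none}
Step 3: wait(T2) -> count=3 queue=[] holders={T2}
Step 4: wait(T1) -> count=2 queue=[] holders={T1,T2}
Step 5: wait(T3) -> count=1 queue=[] holders={T1,T2,T3}
Step 6: signal(T2) -> count=2 queue=[] holders={T1,T3}
Step 7: wait(T5) -> count=1 queue=[] holders={T1,T3,T5}
Step 8: wait(T8) -> count=0 queue=[] holders={T1,T3,T5,T8}
Step 9: wait(T4) -> count=0 queue=[T4] holders={T1,T3,T5,T8}
Step 10: wait(T2) -> count=0 queue=[T4,T2] holders={T1,T3,T5,T8}
Step 11: signal(T3) -> count=0 queue=[T2] holders={T1,T4,T5,T8}
Step 12: signal(T4) -> count=0 queue=[] holders={T1,T2,T5,T8}
Step 13: wait(T3) -> count=0 queue=[T3] holders={T1,T2,T5,T8}
Step 14: signal(T5) -> count=0 queue=[] holders={T1,T2,T3,T8}
Step 15: signal(T1) -> count=1 queue=[] holders={T2,T3,T8}
Step 16: wait(T5) -> count=0 queue=[] holders={T2,T3,T5,T8}
Step 17: wait(T4) -> count=0 queue=[T4] holders={T2,T3,T5,T8}
Step 18: wait(T6) -> count=0 queue=[T4,T6] holders={T2,T3,T5,T8}
Step 19: signal(T8) -> count=0 queue=[T6] holders={T2,T3,T4,T5}
Step 20: signal(T4) -> count=0 queue=[] holders={T2,T3,T5,T6}
Final holders: {T2,T3,T5,T6} -> T8 not in holders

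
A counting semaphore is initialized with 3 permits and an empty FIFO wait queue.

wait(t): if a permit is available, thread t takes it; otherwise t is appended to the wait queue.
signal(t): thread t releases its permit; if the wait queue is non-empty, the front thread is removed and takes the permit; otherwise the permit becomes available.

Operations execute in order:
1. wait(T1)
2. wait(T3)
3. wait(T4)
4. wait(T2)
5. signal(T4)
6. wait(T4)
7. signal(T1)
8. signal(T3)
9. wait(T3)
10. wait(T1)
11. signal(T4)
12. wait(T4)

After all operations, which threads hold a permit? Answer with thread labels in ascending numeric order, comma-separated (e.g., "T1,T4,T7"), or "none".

Step 1: wait(T1) -> count=2 queue=[] holders={T1}
Step 2: wait(T3) -> count=1 queue=[] holders={T1,T3}
Step 3: wait(T4) -> count=0 queue=[] holders={T1,T3,T4}
Step 4: wait(T2) -> count=0 queue=[T2] holders={T1,T3,T4}
Step 5: signal(T4) -> count=0 queue=[] holders={T1,T2,T3}
Step 6: wait(T4) -> count=0 queue=[T4] holders={T1,T2,T3}
Step 7: signal(T1) -> count=0 queue=[] holders={T2,T3,T4}
Step 8: signal(T3) -> count=1 queue=[] holders={T2,T4}
Step 9: wait(T3) -> count=0 queue=[] holders={T2,T3,T4}
Step 10: wait(T1) -> count=0 queue=[T1] holders={T2,T3,T4}
Step 11: signal(T4) -> count=0 queue=[] holders={T1,T2,T3}
Step 12: wait(T4) -> count=0 queue=[T4] holders={T1,T2,T3}
Final holders: T1,T2,T3

Answer: T1,T2,T3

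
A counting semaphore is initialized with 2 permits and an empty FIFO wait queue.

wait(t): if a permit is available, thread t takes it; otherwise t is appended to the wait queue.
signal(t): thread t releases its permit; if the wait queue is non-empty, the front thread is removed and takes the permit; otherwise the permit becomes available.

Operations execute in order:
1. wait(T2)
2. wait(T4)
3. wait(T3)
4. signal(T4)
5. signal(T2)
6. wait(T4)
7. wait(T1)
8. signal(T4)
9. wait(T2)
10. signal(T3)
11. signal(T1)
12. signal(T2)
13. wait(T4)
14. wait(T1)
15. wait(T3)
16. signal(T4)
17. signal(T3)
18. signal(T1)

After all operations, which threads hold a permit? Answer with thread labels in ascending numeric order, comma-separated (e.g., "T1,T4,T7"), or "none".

Answer: none

Derivation:
Step 1: wait(T2) -> count=1 queue=[] holders={T2}
Step 2: wait(T4) -> count=0 queue=[] holders={T2,T4}
Step 3: wait(T3) -> count=0 queue=[T3] holders={T2,T4}
Step 4: signal(T4) -> count=0 queue=[] holders={T2,T3}
Step 5: signal(T2) -> count=1 queue=[] holders={T3}
Step 6: wait(T4) -> count=0 queue=[] holders={T3,T4}
Step 7: wait(T1) -> count=0 queue=[T1] holders={T3,T4}
Step 8: signal(T4) -> count=0 queue=[] holders={T1,T3}
Step 9: wait(T2) -> count=0 queue=[T2] holders={T1,T3}
Step 10: signal(T3) -> count=0 queue=[] holders={T1,T2}
Step 11: signal(T1) -> count=1 queue=[] holders={T2}
Step 12: signal(T2) -> count=2 queue=[] holders={none}
Step 13: wait(T4) -> count=1 queue=[] holders={T4}
Step 14: wait(T1) -> count=0 queue=[] holders={T1,T4}
Step 15: wait(T3) -> count=0 queue=[T3] holders={T1,T4}
Step 16: signal(T4) -> count=0 queue=[] holders={T1,T3}
Step 17: signal(T3) -> count=1 queue=[] holders={T1}
Step 18: signal(T1) -> count=2 queue=[] holders={none}
Final holders: none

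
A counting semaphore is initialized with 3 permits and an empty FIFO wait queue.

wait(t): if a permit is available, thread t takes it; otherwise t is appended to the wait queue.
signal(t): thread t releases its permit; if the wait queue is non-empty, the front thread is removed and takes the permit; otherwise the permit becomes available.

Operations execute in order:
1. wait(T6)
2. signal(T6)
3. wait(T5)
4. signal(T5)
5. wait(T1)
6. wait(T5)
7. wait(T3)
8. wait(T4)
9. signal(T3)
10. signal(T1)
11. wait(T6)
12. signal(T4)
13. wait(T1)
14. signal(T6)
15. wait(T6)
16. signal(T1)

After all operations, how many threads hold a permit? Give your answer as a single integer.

Step 1: wait(T6) -> count=2 queue=[] holders={T6}
Step 2: signal(T6) -> count=3 queue=[] holders={none}
Step 3: wait(T5) -> count=2 queue=[] holders={T5}
Step 4: signal(T5) -> count=3 queue=[] holders={none}
Step 5: wait(T1) -> count=2 queue=[] holders={T1}
Step 6: wait(T5) -> count=1 queue=[] holders={T1,T5}
Step 7: wait(T3) -> count=0 queue=[] holders={T1,T3,T5}
Step 8: wait(T4) -> count=0 queue=[T4] holders={T1,T3,T5}
Step 9: signal(T3) -> count=0 queue=[] holders={T1,T4,T5}
Step 10: signal(T1) -> count=1 queue=[] holders={T4,T5}
Step 11: wait(T6) -> count=0 queue=[] holders={T4,T5,T6}
Step 12: signal(T4) -> count=1 queue=[] holders={T5,T6}
Step 13: wait(T1) -> count=0 queue=[] holders={T1,T5,T6}
Step 14: signal(T6) -> count=1 queue=[] holders={T1,T5}
Step 15: wait(T6) -> count=0 queue=[] holders={T1,T5,T6}
Step 16: signal(T1) -> count=1 queue=[] holders={T5,T6}
Final holders: {T5,T6} -> 2 thread(s)

Answer: 2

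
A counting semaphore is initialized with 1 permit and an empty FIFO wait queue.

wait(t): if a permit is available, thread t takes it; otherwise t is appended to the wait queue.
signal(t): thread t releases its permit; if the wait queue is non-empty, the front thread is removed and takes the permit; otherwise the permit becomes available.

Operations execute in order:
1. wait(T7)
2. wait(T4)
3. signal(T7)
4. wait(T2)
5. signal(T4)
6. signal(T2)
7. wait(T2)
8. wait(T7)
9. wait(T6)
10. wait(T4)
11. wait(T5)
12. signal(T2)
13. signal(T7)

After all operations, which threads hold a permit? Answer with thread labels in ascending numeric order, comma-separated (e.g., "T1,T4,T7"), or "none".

Step 1: wait(T7) -> count=0 queue=[] holders={T7}
Step 2: wait(T4) -> count=0 queue=[T4] holders={T7}
Step 3: signal(T7) -> count=0 queue=[] holders={T4}
Step 4: wait(T2) -> count=0 queue=[T2] holders={T4}
Step 5: signal(T4) -> count=0 queue=[] holders={T2}
Step 6: signal(T2) -> count=1 queue=[] holders={none}
Step 7: wait(T2) -> count=0 queue=[] holders={T2}
Step 8: wait(T7) -> count=0 queue=[T7] holders={T2}
Step 9: wait(T6) -> count=0 queue=[T7,T6] holders={T2}
Step 10: wait(T4) -> count=0 queue=[T7,T6,T4] holders={T2}
Step 11: wait(T5) -> count=0 queue=[T7,T6,T4,T5] holders={T2}
Step 12: signal(T2) -> count=0 queue=[T6,T4,T5] holders={T7}
Step 13: signal(T7) -> count=0 queue=[T4,T5] holders={T6}
Final holders: T6

Answer: T6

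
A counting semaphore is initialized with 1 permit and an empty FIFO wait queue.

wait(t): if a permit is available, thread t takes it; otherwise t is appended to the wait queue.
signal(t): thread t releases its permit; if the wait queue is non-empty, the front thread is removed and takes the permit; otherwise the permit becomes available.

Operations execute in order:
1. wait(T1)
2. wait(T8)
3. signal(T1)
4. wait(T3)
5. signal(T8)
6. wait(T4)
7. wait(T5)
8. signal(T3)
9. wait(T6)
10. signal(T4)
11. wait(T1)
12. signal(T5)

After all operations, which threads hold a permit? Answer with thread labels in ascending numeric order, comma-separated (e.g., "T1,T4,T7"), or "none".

Answer: T6

Derivation:
Step 1: wait(T1) -> count=0 queue=[] holders={T1}
Step 2: wait(T8) -> count=0 queue=[T8] holders={T1}
Step 3: signal(T1) -> count=0 queue=[] holders={T8}
Step 4: wait(T3) -> count=0 queue=[T3] holders={T8}
Step 5: signal(T8) -> count=0 queue=[] holders={T3}
Step 6: wait(T4) -> count=0 queue=[T4] holders={T3}
Step 7: wait(T5) -> count=0 queue=[T4,T5] holders={T3}
Step 8: signal(T3) -> count=0 queue=[T5] holders={T4}
Step 9: wait(T6) -> count=0 queue=[T5,T6] holders={T4}
Step 10: signal(T4) -> count=0 queue=[T6] holders={T5}
Step 11: wait(T1) -> count=0 queue=[T6,T1] holders={T5}
Step 12: signal(T5) -> count=0 queue=[T1] holders={T6}
Final holders: T6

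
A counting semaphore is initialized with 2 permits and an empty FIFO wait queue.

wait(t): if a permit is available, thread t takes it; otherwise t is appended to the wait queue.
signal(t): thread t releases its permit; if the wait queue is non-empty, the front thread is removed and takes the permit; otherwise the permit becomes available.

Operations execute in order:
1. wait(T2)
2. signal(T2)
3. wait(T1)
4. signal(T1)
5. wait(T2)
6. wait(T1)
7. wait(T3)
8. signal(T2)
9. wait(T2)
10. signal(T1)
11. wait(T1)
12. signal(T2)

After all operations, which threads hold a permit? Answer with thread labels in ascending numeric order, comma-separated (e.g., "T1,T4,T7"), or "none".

Answer: T1,T3

Derivation:
Step 1: wait(T2) -> count=1 queue=[] holders={T2}
Step 2: signal(T2) -> count=2 queue=[] holders={none}
Step 3: wait(T1) -> count=1 queue=[] holders={T1}
Step 4: signal(T1) -> count=2 queue=[] holders={none}
Step 5: wait(T2) -> count=1 queue=[] holders={T2}
Step 6: wait(T1) -> count=0 queue=[] holders={T1,T2}
Step 7: wait(T3) -> count=0 queue=[T3] holders={T1,T2}
Step 8: signal(T2) -> count=0 queue=[] holders={T1,T3}
Step 9: wait(T2) -> count=0 queue=[T2] holders={T1,T3}
Step 10: signal(T1) -> count=0 queue=[] holders={T2,T3}
Step 11: wait(T1) -> count=0 queue=[T1] holders={T2,T3}
Step 12: signal(T2) -> count=0 queue=[] holders={T1,T3}
Final holders: T1,T3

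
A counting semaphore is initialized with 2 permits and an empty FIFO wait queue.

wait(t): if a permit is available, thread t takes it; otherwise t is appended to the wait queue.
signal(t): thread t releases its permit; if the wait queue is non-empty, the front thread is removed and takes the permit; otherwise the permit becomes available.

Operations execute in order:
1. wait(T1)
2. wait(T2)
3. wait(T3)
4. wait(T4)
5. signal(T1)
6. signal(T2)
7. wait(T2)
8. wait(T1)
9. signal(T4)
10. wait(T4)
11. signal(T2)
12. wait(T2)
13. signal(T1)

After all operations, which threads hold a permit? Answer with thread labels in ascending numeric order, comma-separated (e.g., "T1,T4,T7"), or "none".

Step 1: wait(T1) -> count=1 queue=[] holders={T1}
Step 2: wait(T2) -> count=0 queue=[] holders={T1,T2}
Step 3: wait(T3) -> count=0 queue=[T3] holders={T1,T2}
Step 4: wait(T4) -> count=0 queue=[T3,T4] holders={T1,T2}
Step 5: signal(T1) -> count=0 queue=[T4] holders={T2,T3}
Step 6: signal(T2) -> count=0 queue=[] holders={T3,T4}
Step 7: wait(T2) -> count=0 queue=[T2] holders={T3,T4}
Step 8: wait(T1) -> count=0 queue=[T2,T1] holders={T3,T4}
Step 9: signal(T4) -> count=0 queue=[T1] holders={T2,T3}
Step 10: wait(T4) -> count=0 queue=[T1,T4] holders={T2,T3}
Step 11: signal(T2) -> count=0 queue=[T4] holders={T1,T3}
Step 12: wait(T2) -> count=0 queue=[T4,T2] holders={T1,T3}
Step 13: signal(T1) -> count=0 queue=[T2] holders={T3,T4}
Final holders: T3,T4

Answer: T3,T4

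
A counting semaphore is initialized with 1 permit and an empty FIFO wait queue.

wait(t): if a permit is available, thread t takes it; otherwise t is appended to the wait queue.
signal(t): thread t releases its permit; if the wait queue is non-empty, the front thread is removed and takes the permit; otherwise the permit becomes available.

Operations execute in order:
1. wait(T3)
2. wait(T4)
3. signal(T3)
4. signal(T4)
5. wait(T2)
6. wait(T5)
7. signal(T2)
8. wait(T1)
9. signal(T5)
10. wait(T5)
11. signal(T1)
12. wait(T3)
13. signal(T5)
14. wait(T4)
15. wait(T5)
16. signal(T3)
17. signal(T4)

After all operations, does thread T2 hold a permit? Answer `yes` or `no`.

Step 1: wait(T3) -> count=0 queue=[] holders={T3}
Step 2: wait(T4) -> count=0 queue=[T4] holders={T3}
Step 3: signal(T3) -> count=0 queue=[] holders={T4}
Step 4: signal(T4) -> count=1 queue=[] holders={none}
Step 5: wait(T2) -> count=0 queue=[] holders={T2}
Step 6: wait(T5) -> count=0 queue=[T5] holders={T2}
Step 7: signal(T2) -> count=0 queue=[] holders={T5}
Step 8: wait(T1) -> count=0 queue=[T1] holders={T5}
Step 9: signal(T5) -> count=0 queue=[] holders={T1}
Step 10: wait(T5) -> count=0 queue=[T5] holders={T1}
Step 11: signal(T1) -> count=0 queue=[] holders={T5}
Step 12: wait(T3) -> count=0 queue=[T3] holders={T5}
Step 13: signal(T5) -> count=0 queue=[] holders={T3}
Step 14: wait(T4) -> count=0 queue=[T4] holders={T3}
Step 15: wait(T5) -> count=0 queue=[T4,T5] holders={T3}
Step 16: signal(T3) -> count=0 queue=[T5] holders={T4}
Step 17: signal(T4) -> count=0 queue=[] holders={T5}
Final holders: {T5} -> T2 not in holders

Answer: no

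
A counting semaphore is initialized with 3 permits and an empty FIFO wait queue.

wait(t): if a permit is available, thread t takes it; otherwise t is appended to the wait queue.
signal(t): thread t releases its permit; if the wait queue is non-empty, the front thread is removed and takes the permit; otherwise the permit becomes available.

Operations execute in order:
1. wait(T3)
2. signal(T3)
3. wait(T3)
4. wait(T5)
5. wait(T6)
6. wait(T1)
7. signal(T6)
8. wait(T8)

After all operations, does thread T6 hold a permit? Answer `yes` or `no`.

Step 1: wait(T3) -> count=2 queue=[] holders={T3}
Step 2: signal(T3) -> count=3 queue=[] holders={none}
Step 3: wait(T3) -> count=2 queue=[] holders={T3}
Step 4: wait(T5) -> count=1 queue=[] holders={T3,T5}
Step 5: wait(T6) -> count=0 queue=[] holders={T3,T5,T6}
Step 6: wait(T1) -> count=0 queue=[T1] holders={T3,T5,T6}
Step 7: signal(T6) -> count=0 queue=[] holders={T1,T3,T5}
Step 8: wait(T8) -> count=0 queue=[T8] holders={T1,T3,T5}
Final holders: {T1,T3,T5} -> T6 not in holders

Answer: no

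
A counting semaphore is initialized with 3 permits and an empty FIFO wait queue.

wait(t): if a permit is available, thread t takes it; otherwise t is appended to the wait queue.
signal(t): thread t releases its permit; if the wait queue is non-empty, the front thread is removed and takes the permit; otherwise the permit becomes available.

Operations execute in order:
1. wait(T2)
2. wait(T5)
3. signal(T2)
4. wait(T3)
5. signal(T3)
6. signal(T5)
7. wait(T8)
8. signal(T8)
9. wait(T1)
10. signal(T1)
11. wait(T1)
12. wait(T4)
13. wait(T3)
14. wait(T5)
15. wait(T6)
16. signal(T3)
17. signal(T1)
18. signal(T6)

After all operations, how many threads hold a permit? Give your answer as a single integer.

Step 1: wait(T2) -> count=2 queue=[] holders={T2}
Step 2: wait(T5) -> count=1 queue=[] holders={T2,T5}
Step 3: signal(T2) -> count=2 queue=[] holders={T5}
Step 4: wait(T3) -> count=1 queue=[] holders={T3,T5}
Step 5: signal(T3) -> count=2 queue=[] holders={T5}
Step 6: signal(T5) -> count=3 queue=[] holders={none}
Step 7: wait(T8) -> count=2 queue=[] holders={T8}
Step 8: signal(T8) -> count=3 queue=[] holders={none}
Step 9: wait(T1) -> count=2 queue=[] holders={T1}
Step 10: signal(T1) -> count=3 queue=[] holders={none}
Step 11: wait(T1) -> count=2 queue=[] holders={T1}
Step 12: wait(T4) -> count=1 queue=[] holders={T1,T4}
Step 13: wait(T3) -> count=0 queue=[] holders={T1,T3,T4}
Step 14: wait(T5) -> count=0 queue=[T5] holders={T1,T3,T4}
Step 15: wait(T6) -> count=0 queue=[T5,T6] holders={T1,T3,T4}
Step 16: signal(T3) -> count=0 queue=[T6] holders={T1,T4,T5}
Step 17: signal(T1) -> count=0 queue=[] holders={T4,T5,T6}
Step 18: signal(T6) -> count=1 queue=[] holders={T4,T5}
Final holders: {T4,T5} -> 2 thread(s)

Answer: 2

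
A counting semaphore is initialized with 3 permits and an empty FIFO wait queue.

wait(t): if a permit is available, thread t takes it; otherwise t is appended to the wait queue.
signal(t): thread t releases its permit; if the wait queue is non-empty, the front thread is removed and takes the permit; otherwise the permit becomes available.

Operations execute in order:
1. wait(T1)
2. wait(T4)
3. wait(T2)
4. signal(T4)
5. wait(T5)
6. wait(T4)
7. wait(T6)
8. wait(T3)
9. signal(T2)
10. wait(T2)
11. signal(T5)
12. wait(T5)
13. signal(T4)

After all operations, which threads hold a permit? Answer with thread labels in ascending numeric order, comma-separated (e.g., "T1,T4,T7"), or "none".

Answer: T1,T3,T6

Derivation:
Step 1: wait(T1) -> count=2 queue=[] holders={T1}
Step 2: wait(T4) -> count=1 queue=[] holders={T1,T4}
Step 3: wait(T2) -> count=0 queue=[] holders={T1,T2,T4}
Step 4: signal(T4) -> count=1 queue=[] holders={T1,T2}
Step 5: wait(T5) -> count=0 queue=[] holders={T1,T2,T5}
Step 6: wait(T4) -> count=0 queue=[T4] holders={T1,T2,T5}
Step 7: wait(T6) -> count=0 queue=[T4,T6] holders={T1,T2,T5}
Step 8: wait(T3) -> count=0 queue=[T4,T6,T3] holders={T1,T2,T5}
Step 9: signal(T2) -> count=0 queue=[T6,T3] holders={T1,T4,T5}
Step 10: wait(T2) -> count=0 queue=[T6,T3,T2] holders={T1,T4,T5}
Step 11: signal(T5) -> count=0 queue=[T3,T2] holders={T1,T4,T6}
Step 12: wait(T5) -> count=0 queue=[T3,T2,T5] holders={T1,T4,T6}
Step 13: signal(T4) -> count=0 queue=[T2,T5] holders={T1,T3,T6}
Final holders: T1,T3,T6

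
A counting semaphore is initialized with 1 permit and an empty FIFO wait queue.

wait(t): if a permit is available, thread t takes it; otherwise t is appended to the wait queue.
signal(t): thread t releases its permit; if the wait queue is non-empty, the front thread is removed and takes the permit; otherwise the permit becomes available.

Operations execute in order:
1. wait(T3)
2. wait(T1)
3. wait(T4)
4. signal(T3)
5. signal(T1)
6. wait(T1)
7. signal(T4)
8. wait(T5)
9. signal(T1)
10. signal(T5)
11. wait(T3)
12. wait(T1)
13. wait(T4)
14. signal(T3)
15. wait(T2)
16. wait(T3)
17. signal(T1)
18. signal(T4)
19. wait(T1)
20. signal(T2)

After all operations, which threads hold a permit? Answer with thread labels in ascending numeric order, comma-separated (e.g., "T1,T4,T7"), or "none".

Answer: T3

Derivation:
Step 1: wait(T3) -> count=0 queue=[] holders={T3}
Step 2: wait(T1) -> count=0 queue=[T1] holders={T3}
Step 3: wait(T4) -> count=0 queue=[T1,T4] holders={T3}
Step 4: signal(T3) -> count=0 queue=[T4] holders={T1}
Step 5: signal(T1) -> count=0 queue=[] holders={T4}
Step 6: wait(T1) -> count=0 queue=[T1] holders={T4}
Step 7: signal(T4) -> count=0 queue=[] holders={T1}
Step 8: wait(T5) -> count=0 queue=[T5] holders={T1}
Step 9: signal(T1) -> count=0 queue=[] holders={T5}
Step 10: signal(T5) -> count=1 queue=[] holders={none}
Step 11: wait(T3) -> count=0 queue=[] holders={T3}
Step 12: wait(T1) -> count=0 queue=[T1] holders={T3}
Step 13: wait(T4) -> count=0 queue=[T1,T4] holders={T3}
Step 14: signal(T3) -> count=0 queue=[T4] holders={T1}
Step 15: wait(T2) -> count=0 queue=[T4,T2] holders={T1}
Step 16: wait(T3) -> count=0 queue=[T4,T2,T3] holders={T1}
Step 17: signal(T1) -> count=0 queue=[T2,T3] holders={T4}
Step 18: signal(T4) -> count=0 queue=[T3] holders={T2}
Step 19: wait(T1) -> count=0 queue=[T3,T1] holders={T2}
Step 20: signal(T2) -> count=0 queue=[T1] holders={T3}
Final holders: T3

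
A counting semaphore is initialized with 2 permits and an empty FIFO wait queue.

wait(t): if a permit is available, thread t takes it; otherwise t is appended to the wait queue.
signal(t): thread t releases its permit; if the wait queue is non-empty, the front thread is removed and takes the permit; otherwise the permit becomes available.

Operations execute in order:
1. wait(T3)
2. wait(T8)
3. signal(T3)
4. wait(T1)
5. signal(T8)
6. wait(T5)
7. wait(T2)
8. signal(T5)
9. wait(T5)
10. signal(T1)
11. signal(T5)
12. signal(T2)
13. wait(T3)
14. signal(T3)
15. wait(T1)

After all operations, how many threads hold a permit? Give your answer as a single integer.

Answer: 1

Derivation:
Step 1: wait(T3) -> count=1 queue=[] holders={T3}
Step 2: wait(T8) -> count=0 queue=[] holders={T3,T8}
Step 3: signal(T3) -> count=1 queue=[] holders={T8}
Step 4: wait(T1) -> count=0 queue=[] holders={T1,T8}
Step 5: signal(T8) -> count=1 queue=[] holders={T1}
Step 6: wait(T5) -> count=0 queue=[] holders={T1,T5}
Step 7: wait(T2) -> count=0 queue=[T2] holders={T1,T5}
Step 8: signal(T5) -> count=0 queue=[] holders={T1,T2}
Step 9: wait(T5) -> count=0 queue=[T5] holders={T1,T2}
Step 10: signal(T1) -> count=0 queue=[] holders={T2,T5}
Step 11: signal(T5) -> count=1 queue=[] holders={T2}
Step 12: signal(T2) -> count=2 queue=[] holders={none}
Step 13: wait(T3) -> count=1 queue=[] holders={T3}
Step 14: signal(T3) -> count=2 queue=[] holders={none}
Step 15: wait(T1) -> count=1 queue=[] holders={T1}
Final holders: {T1} -> 1 thread(s)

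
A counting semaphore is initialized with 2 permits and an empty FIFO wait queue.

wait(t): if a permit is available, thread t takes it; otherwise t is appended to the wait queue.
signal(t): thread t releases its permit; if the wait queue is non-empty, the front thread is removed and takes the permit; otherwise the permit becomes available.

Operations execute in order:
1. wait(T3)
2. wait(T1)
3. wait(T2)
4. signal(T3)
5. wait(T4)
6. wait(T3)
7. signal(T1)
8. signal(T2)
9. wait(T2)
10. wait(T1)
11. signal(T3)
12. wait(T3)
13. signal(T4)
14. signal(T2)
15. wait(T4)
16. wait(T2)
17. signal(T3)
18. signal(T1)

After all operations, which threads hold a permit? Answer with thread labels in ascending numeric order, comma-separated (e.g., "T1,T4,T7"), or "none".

Answer: T2,T4

Derivation:
Step 1: wait(T3) -> count=1 queue=[] holders={T3}
Step 2: wait(T1) -> count=0 queue=[] holders={T1,T3}
Step 3: wait(T2) -> count=0 queue=[T2] holders={T1,T3}
Step 4: signal(T3) -> count=0 queue=[] holders={T1,T2}
Step 5: wait(T4) -> count=0 queue=[T4] holders={T1,T2}
Step 6: wait(T3) -> count=0 queue=[T4,T3] holders={T1,T2}
Step 7: signal(T1) -> count=0 queue=[T3] holders={T2,T4}
Step 8: signal(T2) -> count=0 queue=[] holders={T3,T4}
Step 9: wait(T2) -> count=0 queue=[T2] holders={T3,T4}
Step 10: wait(T1) -> count=0 queue=[T2,T1] holders={T3,T4}
Step 11: signal(T3) -> count=0 queue=[T1] holders={T2,T4}
Step 12: wait(T3) -> count=0 queue=[T1,T3] holders={T2,T4}
Step 13: signal(T4) -> count=0 queue=[T3] holders={T1,T2}
Step 14: signal(T2) -> count=0 queue=[] holders={T1,T3}
Step 15: wait(T4) -> count=0 queue=[T4] holders={T1,T3}
Step 16: wait(T2) -> count=0 queue=[T4,T2] holders={T1,T3}
Step 17: signal(T3) -> count=0 queue=[T2] holders={T1,T4}
Step 18: signal(T1) -> count=0 queue=[] holders={T2,T4}
Final holders: T2,T4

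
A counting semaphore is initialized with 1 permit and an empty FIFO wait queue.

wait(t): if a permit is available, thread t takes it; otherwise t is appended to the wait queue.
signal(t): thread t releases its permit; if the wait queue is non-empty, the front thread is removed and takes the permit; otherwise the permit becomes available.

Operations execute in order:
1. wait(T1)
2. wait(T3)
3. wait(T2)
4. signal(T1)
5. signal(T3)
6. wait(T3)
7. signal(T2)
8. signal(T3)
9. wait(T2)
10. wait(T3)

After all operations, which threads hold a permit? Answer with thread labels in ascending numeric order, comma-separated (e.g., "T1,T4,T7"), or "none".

Answer: T2

Derivation:
Step 1: wait(T1) -> count=0 queue=[] holders={T1}
Step 2: wait(T3) -> count=0 queue=[T3] holders={T1}
Step 3: wait(T2) -> count=0 queue=[T3,T2] holders={T1}
Step 4: signal(T1) -> count=0 queue=[T2] holders={T3}
Step 5: signal(T3) -> count=0 queue=[] holders={T2}
Step 6: wait(T3) -> count=0 queue=[T3] holders={T2}
Step 7: signal(T2) -> count=0 queue=[] holders={T3}
Step 8: signal(T3) -> count=1 queue=[] holders={none}
Step 9: wait(T2) -> count=0 queue=[] holders={T2}
Step 10: wait(T3) -> count=0 queue=[T3] holders={T2}
Final holders: T2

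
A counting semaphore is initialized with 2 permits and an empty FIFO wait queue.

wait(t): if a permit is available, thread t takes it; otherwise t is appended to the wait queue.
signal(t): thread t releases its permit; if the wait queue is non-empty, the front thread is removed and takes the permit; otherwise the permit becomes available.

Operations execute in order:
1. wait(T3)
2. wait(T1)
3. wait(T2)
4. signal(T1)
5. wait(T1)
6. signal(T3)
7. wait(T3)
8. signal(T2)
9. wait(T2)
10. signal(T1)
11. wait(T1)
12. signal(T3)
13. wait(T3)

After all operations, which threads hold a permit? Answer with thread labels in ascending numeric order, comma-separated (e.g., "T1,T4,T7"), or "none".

Step 1: wait(T3) -> count=1 queue=[] holders={T3}
Step 2: wait(T1) -> count=0 queue=[] holders={T1,T3}
Step 3: wait(T2) -> count=0 queue=[T2] holders={T1,T3}
Step 4: signal(T1) -> count=0 queue=[] holders={T2,T3}
Step 5: wait(T1) -> count=0 queue=[T1] holders={T2,T3}
Step 6: signal(T3) -> count=0 queue=[] holders={T1,T2}
Step 7: wait(T3) -> count=0 queue=[T3] holders={T1,T2}
Step 8: signal(T2) -> count=0 queue=[] holders={T1,T3}
Step 9: wait(T2) -> count=0 queue=[T2] holders={T1,T3}
Step 10: signal(T1) -> count=0 queue=[] holders={T2,T3}
Step 11: wait(T1) -> count=0 queue=[T1] holders={T2,T3}
Step 12: signal(T3) -> count=0 queue=[] holders={T1,T2}
Step 13: wait(T3) -> count=0 queue=[T3] holders={T1,T2}
Final holders: T1,T2

Answer: T1,T2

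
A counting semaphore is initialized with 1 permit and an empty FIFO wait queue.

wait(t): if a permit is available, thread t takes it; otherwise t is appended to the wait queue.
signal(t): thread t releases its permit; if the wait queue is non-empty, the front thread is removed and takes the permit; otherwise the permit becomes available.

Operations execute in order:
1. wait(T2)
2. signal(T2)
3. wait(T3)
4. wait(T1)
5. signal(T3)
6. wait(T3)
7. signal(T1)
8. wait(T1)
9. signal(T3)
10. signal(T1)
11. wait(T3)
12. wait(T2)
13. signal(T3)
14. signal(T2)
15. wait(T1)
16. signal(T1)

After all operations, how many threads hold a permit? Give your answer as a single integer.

Step 1: wait(T2) -> count=0 queue=[] holders={T2}
Step 2: signal(T2) -> count=1 queue=[] holders={none}
Step 3: wait(T3) -> count=0 queue=[] holders={T3}
Step 4: wait(T1) -> count=0 queue=[T1] holders={T3}
Step 5: signal(T3) -> count=0 queue=[] holders={T1}
Step 6: wait(T3) -> count=0 queue=[T3] holders={T1}
Step 7: signal(T1) -> count=0 queue=[] holders={T3}
Step 8: wait(T1) -> count=0 queue=[T1] holders={T3}
Step 9: signal(T3) -> count=0 queue=[] holders={T1}
Step 10: signal(T1) -> count=1 queue=[] holders={none}
Step 11: wait(T3) -> count=0 queue=[] holders={T3}
Step 12: wait(T2) -> count=0 queue=[T2] holders={T3}
Step 13: signal(T3) -> count=0 queue=[] holders={T2}
Step 14: signal(T2) -> count=1 queue=[] holders={none}
Step 15: wait(T1) -> count=0 queue=[] holders={T1}
Step 16: signal(T1) -> count=1 queue=[] holders={none}
Final holders: {none} -> 0 thread(s)

Answer: 0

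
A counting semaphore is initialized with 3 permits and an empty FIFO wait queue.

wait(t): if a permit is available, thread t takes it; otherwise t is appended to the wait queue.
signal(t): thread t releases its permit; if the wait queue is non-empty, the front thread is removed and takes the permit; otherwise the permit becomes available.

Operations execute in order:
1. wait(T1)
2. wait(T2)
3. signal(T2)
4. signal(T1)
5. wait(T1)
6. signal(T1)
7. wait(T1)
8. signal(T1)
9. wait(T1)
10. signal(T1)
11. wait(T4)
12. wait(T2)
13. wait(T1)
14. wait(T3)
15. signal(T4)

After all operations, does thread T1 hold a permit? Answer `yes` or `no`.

Answer: yes

Derivation:
Step 1: wait(T1) -> count=2 queue=[] holders={T1}
Step 2: wait(T2) -> count=1 queue=[] holders={T1,T2}
Step 3: signal(T2) -> count=2 queue=[] holders={T1}
Step 4: signal(T1) -> count=3 queue=[] holders={none}
Step 5: wait(T1) -> count=2 queue=[] holders={T1}
Step 6: signal(T1) -> count=3 queue=[] holders={none}
Step 7: wait(T1) -> count=2 queue=[] holders={T1}
Step 8: signal(T1) -> count=3 queue=[] holders={none}
Step 9: wait(T1) -> count=2 queue=[] holders={T1}
Step 10: signal(T1) -> count=3 queue=[] holders={none}
Step 11: wait(T4) -> count=2 queue=[] holders={T4}
Step 12: wait(T2) -> count=1 queue=[] holders={T2,T4}
Step 13: wait(T1) -> count=0 queue=[] holders={T1,T2,T4}
Step 14: wait(T3) -> count=0 queue=[T3] holders={T1,T2,T4}
Step 15: signal(T4) -> count=0 queue=[] holders={T1,T2,T3}
Final holders: {T1,T2,T3} -> T1 in holders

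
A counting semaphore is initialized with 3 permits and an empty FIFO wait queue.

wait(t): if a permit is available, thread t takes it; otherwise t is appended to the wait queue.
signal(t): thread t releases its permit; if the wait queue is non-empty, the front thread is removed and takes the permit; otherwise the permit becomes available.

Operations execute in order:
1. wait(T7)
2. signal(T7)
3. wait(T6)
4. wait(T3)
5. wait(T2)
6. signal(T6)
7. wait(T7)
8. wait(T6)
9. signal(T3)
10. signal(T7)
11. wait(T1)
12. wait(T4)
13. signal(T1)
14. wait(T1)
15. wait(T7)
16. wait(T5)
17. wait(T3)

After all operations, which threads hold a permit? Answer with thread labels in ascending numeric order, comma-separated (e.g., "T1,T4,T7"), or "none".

Answer: T2,T4,T6

Derivation:
Step 1: wait(T7) -> count=2 queue=[] holders={T7}
Step 2: signal(T7) -> count=3 queue=[] holders={none}
Step 3: wait(T6) -> count=2 queue=[] holders={T6}
Step 4: wait(T3) -> count=1 queue=[] holders={T3,T6}
Step 5: wait(T2) -> count=0 queue=[] holders={T2,T3,T6}
Step 6: signal(T6) -> count=1 queue=[] holders={T2,T3}
Step 7: wait(T7) -> count=0 queue=[] holders={T2,T3,T7}
Step 8: wait(T6) -> count=0 queue=[T6] holders={T2,T3,T7}
Step 9: signal(T3) -> count=0 queue=[] holders={T2,T6,T7}
Step 10: signal(T7) -> count=1 queue=[] holders={T2,T6}
Step 11: wait(T1) -> count=0 queue=[] holders={T1,T2,T6}
Step 12: wait(T4) -> count=0 queue=[T4] holders={T1,T2,T6}
Step 13: signal(T1) -> count=0 queue=[] holders={T2,T4,T6}
Step 14: wait(T1) -> count=0 queue=[T1] holders={T2,T4,T6}
Step 15: wait(T7) -> count=0 queue=[T1,T7] holders={T2,T4,T6}
Step 16: wait(T5) -> count=0 queue=[T1,T7,T5] holders={T2,T4,T6}
Step 17: wait(T3) -> count=0 queue=[T1,T7,T5,T3] holders={T2,T4,T6}
Final holders: T2,T4,T6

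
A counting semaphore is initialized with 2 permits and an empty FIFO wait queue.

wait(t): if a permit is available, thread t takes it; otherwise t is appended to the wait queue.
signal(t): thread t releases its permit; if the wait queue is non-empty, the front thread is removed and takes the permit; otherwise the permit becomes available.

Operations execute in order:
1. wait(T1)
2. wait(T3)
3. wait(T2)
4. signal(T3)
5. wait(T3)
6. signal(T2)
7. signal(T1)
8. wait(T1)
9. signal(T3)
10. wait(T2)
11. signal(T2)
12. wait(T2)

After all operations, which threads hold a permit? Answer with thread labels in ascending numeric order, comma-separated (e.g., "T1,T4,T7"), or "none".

Step 1: wait(T1) -> count=1 queue=[] holders={T1}
Step 2: wait(T3) -> count=0 queue=[] holders={T1,T3}
Step 3: wait(T2) -> count=0 queue=[T2] holders={T1,T3}
Step 4: signal(T3) -> count=0 queue=[] holders={T1,T2}
Step 5: wait(T3) -> count=0 queue=[T3] holders={T1,T2}
Step 6: signal(T2) -> count=0 queue=[] holders={T1,T3}
Step 7: signal(T1) -> count=1 queue=[] holders={T3}
Step 8: wait(T1) -> count=0 queue=[] holders={T1,T3}
Step 9: signal(T3) -> count=1 queue=[] holders={T1}
Step 10: wait(T2) -> count=0 queue=[] holders={T1,T2}
Step 11: signal(T2) -> count=1 queue=[] holders={T1}
Step 12: wait(T2) -> count=0 queue=[] holders={T1,T2}
Final holders: T1,T2

Answer: T1,T2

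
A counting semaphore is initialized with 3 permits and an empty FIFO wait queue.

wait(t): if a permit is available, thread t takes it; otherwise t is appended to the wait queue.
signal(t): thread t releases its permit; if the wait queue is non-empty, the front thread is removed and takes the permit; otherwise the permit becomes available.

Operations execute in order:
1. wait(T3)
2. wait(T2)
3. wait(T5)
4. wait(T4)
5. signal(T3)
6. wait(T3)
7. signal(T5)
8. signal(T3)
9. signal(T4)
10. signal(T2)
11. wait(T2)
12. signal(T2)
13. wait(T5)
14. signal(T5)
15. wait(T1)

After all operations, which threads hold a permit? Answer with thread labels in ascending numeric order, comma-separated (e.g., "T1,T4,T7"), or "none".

Step 1: wait(T3) -> count=2 queue=[] holders={T3}
Step 2: wait(T2) -> count=1 queue=[] holders={T2,T3}
Step 3: wait(T5) -> count=0 queue=[] holders={T2,T3,T5}
Step 4: wait(T4) -> count=0 queue=[T4] holders={T2,T3,T5}
Step 5: signal(T3) -> count=0 queue=[] holders={T2,T4,T5}
Step 6: wait(T3) -> count=0 queue=[T3] holders={T2,T4,T5}
Step 7: signal(T5) -> count=0 queue=[] holders={T2,T3,T4}
Step 8: signal(T3) -> count=1 queue=[] holders={T2,T4}
Step 9: signal(T4) -> count=2 queue=[] holders={T2}
Step 10: signal(T2) -> count=3 queue=[] holders={none}
Step 11: wait(T2) -> count=2 queue=[] holders={T2}
Step 12: signal(T2) -> count=3 queue=[] holders={none}
Step 13: wait(T5) -> count=2 queue=[] holders={T5}
Step 14: signal(T5) -> count=3 queue=[] holders={none}
Step 15: wait(T1) -> count=2 queue=[] holders={T1}
Final holders: T1

Answer: T1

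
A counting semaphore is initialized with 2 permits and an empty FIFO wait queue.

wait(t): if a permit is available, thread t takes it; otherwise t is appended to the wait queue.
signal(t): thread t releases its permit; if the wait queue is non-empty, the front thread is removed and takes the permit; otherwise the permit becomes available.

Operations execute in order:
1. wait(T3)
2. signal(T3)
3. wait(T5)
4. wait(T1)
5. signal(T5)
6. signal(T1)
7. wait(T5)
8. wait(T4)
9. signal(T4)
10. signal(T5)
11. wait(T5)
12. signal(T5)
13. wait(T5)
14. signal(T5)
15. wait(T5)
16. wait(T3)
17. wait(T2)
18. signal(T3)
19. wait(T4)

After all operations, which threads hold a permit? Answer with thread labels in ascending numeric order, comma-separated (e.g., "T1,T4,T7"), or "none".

Answer: T2,T5

Derivation:
Step 1: wait(T3) -> count=1 queue=[] holders={T3}
Step 2: signal(T3) -> count=2 queue=[] holders={none}
Step 3: wait(T5) -> count=1 queue=[] holders={T5}
Step 4: wait(T1) -> count=0 queue=[] holders={T1,T5}
Step 5: signal(T5) -> count=1 queue=[] holders={T1}
Step 6: signal(T1) -> count=2 queue=[] holders={none}
Step 7: wait(T5) -> count=1 queue=[] holders={T5}
Step 8: wait(T4) -> count=0 queue=[] holders={T4,T5}
Step 9: signal(T4) -> count=1 queue=[] holders={T5}
Step 10: signal(T5) -> count=2 queue=[] holders={none}
Step 11: wait(T5) -> count=1 queue=[] holders={T5}
Step 12: signal(T5) -> count=2 queue=[] holders={none}
Step 13: wait(T5) -> count=1 queue=[] holders={T5}
Step 14: signal(T5) -> count=2 queue=[] holders={none}
Step 15: wait(T5) -> count=1 queue=[] holders={T5}
Step 16: wait(T3) -> count=0 queue=[] holders={T3,T5}
Step 17: wait(T2) -> count=0 queue=[T2] holders={T3,T5}
Step 18: signal(T3) -> count=0 queue=[] holders={T2,T5}
Step 19: wait(T4) -> count=0 queue=[T4] holders={T2,T5}
Final holders: T2,T5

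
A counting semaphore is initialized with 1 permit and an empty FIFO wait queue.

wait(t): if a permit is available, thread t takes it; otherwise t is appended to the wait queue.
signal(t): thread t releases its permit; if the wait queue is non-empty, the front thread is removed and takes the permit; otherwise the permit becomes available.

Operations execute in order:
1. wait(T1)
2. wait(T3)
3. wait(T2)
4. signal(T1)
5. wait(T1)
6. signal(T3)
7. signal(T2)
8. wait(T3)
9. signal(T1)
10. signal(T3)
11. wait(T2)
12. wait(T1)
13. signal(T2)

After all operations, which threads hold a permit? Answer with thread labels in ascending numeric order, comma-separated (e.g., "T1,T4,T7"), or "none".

Answer: T1

Derivation:
Step 1: wait(T1) -> count=0 queue=[] holders={T1}
Step 2: wait(T3) -> count=0 queue=[T3] holders={T1}
Step 3: wait(T2) -> count=0 queue=[T3,T2] holders={T1}
Step 4: signal(T1) -> count=0 queue=[T2] holders={T3}
Step 5: wait(T1) -> count=0 queue=[T2,T1] holders={T3}
Step 6: signal(T3) -> count=0 queue=[T1] holders={T2}
Step 7: signal(T2) -> count=0 queue=[] holders={T1}
Step 8: wait(T3) -> count=0 queue=[T3] holders={T1}
Step 9: signal(T1) -> count=0 queue=[] holders={T3}
Step 10: signal(T3) -> count=1 queue=[] holders={none}
Step 11: wait(T2) -> count=0 queue=[] holders={T2}
Step 12: wait(T1) -> count=0 queue=[T1] holders={T2}
Step 13: signal(T2) -> count=0 queue=[] holders={T1}
Final holders: T1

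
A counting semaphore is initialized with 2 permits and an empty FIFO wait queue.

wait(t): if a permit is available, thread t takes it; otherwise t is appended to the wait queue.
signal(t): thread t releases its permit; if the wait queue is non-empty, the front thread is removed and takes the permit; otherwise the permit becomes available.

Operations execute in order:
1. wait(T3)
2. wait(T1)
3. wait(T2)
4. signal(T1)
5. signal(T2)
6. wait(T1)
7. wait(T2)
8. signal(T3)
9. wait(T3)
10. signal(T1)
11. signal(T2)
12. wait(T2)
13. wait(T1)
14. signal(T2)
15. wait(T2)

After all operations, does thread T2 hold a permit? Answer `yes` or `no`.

Step 1: wait(T3) -> count=1 queue=[] holders={T3}
Step 2: wait(T1) -> count=0 queue=[] holders={T1,T3}
Step 3: wait(T2) -> count=0 queue=[T2] holders={T1,T3}
Step 4: signal(T1) -> count=0 queue=[] holders={T2,T3}
Step 5: signal(T2) -> count=1 queue=[] holders={T3}
Step 6: wait(T1) -> count=0 queue=[] holders={T1,T3}
Step 7: wait(T2) -> count=0 queue=[T2] holders={T1,T3}
Step 8: signal(T3) -> count=0 queue=[] holders={T1,T2}
Step 9: wait(T3) -> count=0 queue=[T3] holders={T1,T2}
Step 10: signal(T1) -> count=0 queue=[] holders={T2,T3}
Step 11: signal(T2) -> count=1 queue=[] holders={T3}
Step 12: wait(T2) -> count=0 queue=[] holders={T2,T3}
Step 13: wait(T1) -> count=0 queue=[T1] holders={T2,T3}
Step 14: signal(T2) -> count=0 queue=[] holders={T1,T3}
Step 15: wait(T2) -> count=0 queue=[T2] holders={T1,T3}
Final holders: {T1,T3} -> T2 not in holders

Answer: no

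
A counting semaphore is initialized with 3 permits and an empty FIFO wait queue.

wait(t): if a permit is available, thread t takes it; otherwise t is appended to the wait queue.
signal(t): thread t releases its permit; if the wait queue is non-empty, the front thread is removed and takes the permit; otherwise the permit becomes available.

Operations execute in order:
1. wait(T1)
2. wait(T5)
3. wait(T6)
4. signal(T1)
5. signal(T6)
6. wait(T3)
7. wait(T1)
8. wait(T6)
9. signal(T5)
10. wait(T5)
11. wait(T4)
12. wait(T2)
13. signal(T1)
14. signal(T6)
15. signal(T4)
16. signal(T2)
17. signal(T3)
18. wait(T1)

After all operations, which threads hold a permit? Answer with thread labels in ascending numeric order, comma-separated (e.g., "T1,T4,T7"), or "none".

Answer: T1,T5

Derivation:
Step 1: wait(T1) -> count=2 queue=[] holders={T1}
Step 2: wait(T5) -> count=1 queue=[] holders={T1,T5}
Step 3: wait(T6) -> count=0 queue=[] holders={T1,T5,T6}
Step 4: signal(T1) -> count=1 queue=[] holders={T5,T6}
Step 5: signal(T6) -> count=2 queue=[] holders={T5}
Step 6: wait(T3) -> count=1 queue=[] holders={T3,T5}
Step 7: wait(T1) -> count=0 queue=[] holders={T1,T3,T5}
Step 8: wait(T6) -> count=0 queue=[T6] holders={T1,T3,T5}
Step 9: signal(T5) -> count=0 queue=[] holders={T1,T3,T6}
Step 10: wait(T5) -> count=0 queue=[T5] holders={T1,T3,T6}
Step 11: wait(T4) -> count=0 queue=[T5,T4] holders={T1,T3,T6}
Step 12: wait(T2) -> count=0 queue=[T5,T4,T2] holders={T1,T3,T6}
Step 13: signal(T1) -> count=0 queue=[T4,T2] holders={T3,T5,T6}
Step 14: signal(T6) -> count=0 queue=[T2] holders={T3,T4,T5}
Step 15: signal(T4) -> count=0 queue=[] holders={T2,T3,T5}
Step 16: signal(T2) -> count=1 queue=[] holders={T3,T5}
Step 17: signal(T3) -> count=2 queue=[] holders={T5}
Step 18: wait(T1) -> count=1 queue=[] holders={T1,T5}
Final holders: T1,T5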